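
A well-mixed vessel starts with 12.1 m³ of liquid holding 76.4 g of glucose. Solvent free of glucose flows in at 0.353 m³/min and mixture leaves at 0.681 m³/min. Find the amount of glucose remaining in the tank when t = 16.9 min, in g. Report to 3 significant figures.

Let m(t) be the amount of glucose. Volume: V(t) = V₀ + (Q_in − Q_out) t = 12.1 − 0.32800 t; V(16.9) = 6.5568 m³.
Solute balance: dm/dt = 0 − Q_out C = −Q_out m/V(t).
Separate: dm/m = −Q_out dt/V(t) ⇒ ln(m/m₀) = −(Q_out/(Q_in−Q_out)) ln(V/V₀).
m = m₀ (V₀/V)^(Q_out/(Q_in−Q_out)) = 76.4 × (12.1/6.5568)^(-2.0762) = 21.410 g.

21.4 g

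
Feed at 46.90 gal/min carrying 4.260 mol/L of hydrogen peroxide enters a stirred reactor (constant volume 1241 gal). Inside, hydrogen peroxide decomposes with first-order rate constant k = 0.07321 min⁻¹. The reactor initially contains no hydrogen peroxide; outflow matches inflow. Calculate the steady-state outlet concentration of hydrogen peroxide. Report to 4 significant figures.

Species balance: V dC/dt = Q C_in − Q C − k V C.
At steady state: 0 = Q C_in − (Q + kV) C_ss, so C_ss = Q C_in/(Q + kV).
C_ss = 46.90·4.260/(46.90 + 0.07321·1241) = 199.794/137.754 = 1.45037 mol/L.

1.450 mol/L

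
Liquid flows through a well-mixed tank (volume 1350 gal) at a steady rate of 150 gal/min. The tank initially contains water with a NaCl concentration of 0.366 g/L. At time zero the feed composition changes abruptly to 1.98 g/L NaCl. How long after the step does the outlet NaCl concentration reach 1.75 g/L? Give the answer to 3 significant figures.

17.5 min

Transient balance on the dissolved component: V dC/dt = Q(C_in − C), so τ = V/Q = 9.0000 min.
C(t) = C_in + (C₀ − C_in) e^(−t/τ). Set C = 1.75 and solve for t:
e^(−t/τ) = (C − C_in)/(C₀ − C_in) = (1.75 − 1.98)/(0.366 − 1.98) = 0.14250
t = −τ ln(…) = 9.0000 × 1.9484 = 17.536 min.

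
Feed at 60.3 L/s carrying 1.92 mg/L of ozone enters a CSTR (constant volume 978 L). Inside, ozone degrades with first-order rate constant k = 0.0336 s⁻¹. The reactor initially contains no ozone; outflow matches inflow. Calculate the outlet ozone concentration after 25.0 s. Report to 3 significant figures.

Accumulation = in − out − consumed: V dC/dt = Q C_in − Q C − k V C.
This is linear with rate a = Q/V + k = 0.095256 s⁻¹.
C_ss = Q C_in/(Q + kV) = 1.2428 mg/L; C(t) = C_ss + (C₀ − C_ss) e^(−a t).
C(25.0) = 1.2428 + (-1.2428)·e^(−0.095256·25.0) = 1.2428 + (-1.2428)·0.092420 = 1.1279 mg/L.

1.13 mg/L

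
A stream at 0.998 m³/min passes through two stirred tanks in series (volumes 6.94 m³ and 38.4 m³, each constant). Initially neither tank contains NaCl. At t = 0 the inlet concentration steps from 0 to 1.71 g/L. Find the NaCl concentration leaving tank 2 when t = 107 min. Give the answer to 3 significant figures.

1.58 g/L

Each tank obeys Vᵢ dCᵢ/dt = Q(Cᵢ₋₁ − Cᵢ), so τᵢ = Vᵢ/Q.
τ₁ = 6.94/0.998 = 6.9539 min; τ₂ = 38.4/0.998 = 38.477 min.
Solving the cascade with C₁(0)=C₂(0)=0 gives C₂(t) = C_in[1 − (τ₁ e^(−t/τ₁) − τ₂ e^(−t/τ₂))/(τ₁ − τ₂)].
At t = 107: e^(−t/τ₁) = 2.0773e-07, e^(−t/τ₂) = 0.061984.
C₂ = 1.71·[1 − (6.9539·2.0773e-07 − 38.477·0.061984)/(-31.523)] = 1.71·0.92434 = 1.5806 g/L.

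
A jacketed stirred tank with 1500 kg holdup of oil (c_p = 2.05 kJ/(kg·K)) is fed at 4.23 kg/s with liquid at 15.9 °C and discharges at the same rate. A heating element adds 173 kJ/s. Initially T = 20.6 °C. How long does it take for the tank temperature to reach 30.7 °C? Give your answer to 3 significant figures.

M c_p dT/dt = ṁ c_p (T_in − T) + Q̇.
τ = M/ṁ = 354.61 s; T_ss = T_in + Q̇/(ṁ c_p) = 35.850 °C.
T(t) = T_ss + (T₀ − T_ss) e^(−t/τ). Set T = 30.7:
e^(−t/τ) = (30.7 − 35.850)/(20.6 − 35.850) = 0.33772
t = −354.61 · ln(0.33772) = 384.94 s.

385 s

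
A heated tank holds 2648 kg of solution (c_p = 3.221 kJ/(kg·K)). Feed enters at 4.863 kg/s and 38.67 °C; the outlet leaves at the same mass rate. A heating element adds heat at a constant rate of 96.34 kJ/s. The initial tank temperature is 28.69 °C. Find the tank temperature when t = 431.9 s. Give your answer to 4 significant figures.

First-law balance (no shaft work): M c_p dT/dt = ṁ c_p (T_in − T) + 96.34.
Rearrange: dT/dt = (T_ss − T)/τ with τ = M/ṁ = 544.520 s and T_ss = T_in + Q̇/(ṁ c_p) = 44.8205 °C.
T approaches T_ss exponentially: T(t) = T_ss + (T₀ − T_ss) e^(−t/τ).
T(431.9) = 44.8205 + (-16.1305)·e^(−431.9/544.520) = 44.8205 + (-16.1305)·0.452406 = 37.5230 °C.

37.52 °C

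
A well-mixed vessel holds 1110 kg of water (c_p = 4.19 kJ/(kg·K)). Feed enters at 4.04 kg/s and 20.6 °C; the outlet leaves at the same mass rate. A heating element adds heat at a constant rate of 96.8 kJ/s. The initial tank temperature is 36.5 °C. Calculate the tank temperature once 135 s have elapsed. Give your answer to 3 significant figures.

32.5 °C

M c_p dT/dt = ṁ c_p (T_in − T) + Q̇.
τ = M/ṁ = 274.75 s; T_ss = T_in + Q̇/(ṁ c_p) = 20.6 + 96.8/(4.04·4.19) = 26.318 °C.
This is linear first-order; T(t) = T_ss + (T₀ − T_ss) e^(−t/τ).
T(135) = 26.318 + (10.182)·e^(−135/274.75) = 26.318 + (10.182)·0.61180 = 32.548 °C.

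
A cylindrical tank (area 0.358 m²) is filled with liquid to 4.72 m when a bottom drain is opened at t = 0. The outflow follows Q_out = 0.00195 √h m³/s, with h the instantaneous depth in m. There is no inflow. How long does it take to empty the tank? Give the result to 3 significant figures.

798 s

With no inflow, A dh/dt = −0.00195 √h.
∫ h^(−1/2) dh = −(0.00195/A) ∫ dt, giving 2√h = 2√h₀ − (0.00195/A) t.
Set h = 0: 2√h₀ = (0.00195/A) t_empty ⇒ t_empty = 2A√h₀/0.00195.
t_empty = 2·0.358·√4.72/0.00195 = 0.71600·2.1726/0.00195 = 797.72 s.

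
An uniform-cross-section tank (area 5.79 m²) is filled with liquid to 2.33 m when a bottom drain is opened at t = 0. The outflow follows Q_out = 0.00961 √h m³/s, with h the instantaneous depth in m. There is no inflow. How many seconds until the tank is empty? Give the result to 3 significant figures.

1840 s

A dh/dt = −Q_out = −0.00961 √h.
Separate and integrate: 2(√h − √h₀) = −(0.00961/A) t.
Tank is empty when √h = 0: t_empty = 2A√h₀/0.00961.
t_empty = 2·5.79·√2.33/0.00961 = 11.580·1.5264/0.00961 = 1839.3 s.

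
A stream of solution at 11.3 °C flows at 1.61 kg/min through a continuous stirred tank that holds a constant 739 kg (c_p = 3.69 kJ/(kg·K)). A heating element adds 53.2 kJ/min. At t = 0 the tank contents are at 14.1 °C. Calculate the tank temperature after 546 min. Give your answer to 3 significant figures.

18.4 °C

M c_p dT/dt = ṁ c_p (T_in − T) + Q̇.
Rearrange: dT/dt = (T_ss − T)/τ with τ = M/ṁ = 459.01 min and T_ss = T_in + Q̇/(ṁ c_p) = 20.255 °C.
This is linear first-order; T(t) = T_ss + (T₀ − T_ss) e^(−t/τ).
T(546) = 20.255 + (-6.1549)·e^(−546/459.01) = 20.255 + (-6.1549)·0.30437 = 18.382 °C.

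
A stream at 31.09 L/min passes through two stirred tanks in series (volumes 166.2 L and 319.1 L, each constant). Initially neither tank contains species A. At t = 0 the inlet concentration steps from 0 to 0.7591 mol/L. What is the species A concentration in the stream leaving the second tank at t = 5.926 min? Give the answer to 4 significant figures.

Each tank obeys Vᵢ dCᵢ/dt = Q(Cᵢ₋₁ − Cᵢ), so τᵢ = Vᵢ/Q.
τ₁ = 166.2/31.09 = 5.34577 min; τ₂ = 319.1/31.09 = 10.2638 min.
Tank 1: C₁ = C_in(1 − e^(−t/τ₁)). Tank 2 (τ₁ ≠ τ₂): C₂ = C_in[1 − (τ₁ e^(−t/τ₁) − τ₂ e^(−t/τ₂))/(τ₁ − τ₂)].
At t = 5.926: e^(−t/τ₁) = 0.330040, e^(−t/τ₂) = 0.561372.
C₂ = 0.7591·[1 − (5.34577·0.330040 − 10.2638·0.561372)/(-4.91798)] = 0.7591·0.187174 = 0.142084 mol/L.

0.1421 mol/L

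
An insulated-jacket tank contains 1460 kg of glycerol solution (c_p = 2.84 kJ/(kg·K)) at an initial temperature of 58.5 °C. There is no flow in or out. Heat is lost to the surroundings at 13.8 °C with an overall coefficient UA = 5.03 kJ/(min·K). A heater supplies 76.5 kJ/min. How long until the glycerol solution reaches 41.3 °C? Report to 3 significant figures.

721 min

First-law balance (no shaft work): M c_p dT/dt = −UA(T − T_amb) + Q̇.
τ = M c_p/UA = 824.33 min; T_ss = T_amb + Q̇/UA = 13.8 + 76.5/5.03 = 29.009 °C.
T(t) = T_ss + (T₀ − T_ss)e^(−t/τ); set T = 41.3:
t = −τ ln[(T − T_ss)/(T₀ − T_ss)] = −824.33 · ln(0.41678) = 721.46 min.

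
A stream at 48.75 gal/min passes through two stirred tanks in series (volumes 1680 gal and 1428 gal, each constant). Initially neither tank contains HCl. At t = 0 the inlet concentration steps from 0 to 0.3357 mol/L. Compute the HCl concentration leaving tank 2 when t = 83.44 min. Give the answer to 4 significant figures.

Each tank obeys Vᵢ dCᵢ/dt = Q(Cᵢ₋₁ − Cᵢ), so τᵢ = Vᵢ/Q.
τ₁ = 1680/48.75 = 34.4615 min; τ₂ = 1428/48.75 = 29.2923 min.
Tank 1: C₁ = C_in(1 − e^(−t/τ₁)). Tank 2 (τ₁ ≠ τ₂): C₂ = C_in[1 − (τ₁ e^(−t/τ₁) − τ₂ e^(−t/τ₂))/(τ₁ − τ₂)].
At t = 83.44: e^(−t/τ₁) = 0.0888105, e^(−t/τ₂) = 0.0579294.
C₂ = 0.3357·[1 − (34.4615·0.0888105 − 29.2923·0.0579294)/(5.16923)] = 0.3357·0.736197 = 0.247141 mol/L.

0.2471 mol/L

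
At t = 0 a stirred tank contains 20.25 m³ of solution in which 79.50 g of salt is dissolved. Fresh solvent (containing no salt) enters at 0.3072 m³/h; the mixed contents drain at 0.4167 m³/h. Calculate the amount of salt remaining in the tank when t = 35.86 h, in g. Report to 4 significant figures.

35.00 g

Let m(t) be the amount of salt. Volume: V(t) = V₀ + (Q_in − Q_out) t = 20.25 − 0.109500 t; V(35.86) = 16.3233 m³.
Species balance (pure solvent in): dm/dt = −Q_out · m/V(t).
dm/m = −Q_out dt/(V₀ − 0.109500 t); integrating gives ln(m/m₀) = −(Q_out/(Q_in−Q_out)) ln(V/V₀).
m = m₀ (V₀/V)^(Q_out/(Q_in−Q_out)) = 79.50 × (20.25/16.3233)^(-3.80548) = 35.0036 g.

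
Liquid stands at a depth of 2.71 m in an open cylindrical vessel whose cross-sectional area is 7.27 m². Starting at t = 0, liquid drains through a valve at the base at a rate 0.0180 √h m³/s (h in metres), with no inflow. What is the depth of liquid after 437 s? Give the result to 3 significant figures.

A dh/dt = −Q_out = −0.0180 √h.
This is separable: 2 d(√h)/dt = −0.0180/A, so √h = √h₀ − (0.0180/(2A)) t.
√h = √2.71 − 0.0180·437/(2·7.27) = 1.6462 − 0.54099 = 1.1052.
h = 1.1052² = 1.2215 m.

1.22 m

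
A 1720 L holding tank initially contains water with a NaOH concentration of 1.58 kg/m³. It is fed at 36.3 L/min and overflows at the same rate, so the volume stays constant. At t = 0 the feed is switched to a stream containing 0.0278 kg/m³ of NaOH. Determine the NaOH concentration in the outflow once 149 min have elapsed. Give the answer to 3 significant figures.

Mass balance on the solute (V constant): V dC/dt = Q(C_in − C).
Time constant τ = V/Q = 1720/36.3 = 47.383 min.
Solution: C(t) = C_in + (C₀ − C_in) e^(−t/τ).
C(149) = 0.0278 + (1.58 − 0.0278)·e^(−149/47.383) = 0.0278 + (1.5522)·0.043084 = 0.094676 kg/m³.

0.0947 kg/m³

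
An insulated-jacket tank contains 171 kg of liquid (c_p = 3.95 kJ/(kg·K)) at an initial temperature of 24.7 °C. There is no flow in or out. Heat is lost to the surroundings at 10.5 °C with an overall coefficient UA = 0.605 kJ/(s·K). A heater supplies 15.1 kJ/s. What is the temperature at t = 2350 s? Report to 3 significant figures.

34.1 °C

Lumped-capacitance energy balance: M c_p dT/dt = UA(T_amb − T) + Q̇.
dT/dt = (T_ss − T)/τ with T_ss = T_amb + Q̇/UA = 10.5 + 15.1/0.605 = 35.459 °C, τ = M c_p/UA = 171·3.95/0.605 = 1116.4 s.
Integrating: T(t) = T_ss + (T₀ − T_ss) e^(−t/τ).
T(2350) = 35.459 + (-10.759)·0.12186 = 34.148 °C.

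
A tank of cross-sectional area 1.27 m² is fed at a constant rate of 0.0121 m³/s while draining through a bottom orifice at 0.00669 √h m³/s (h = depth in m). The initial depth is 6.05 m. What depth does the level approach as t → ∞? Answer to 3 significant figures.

3.27 m

Volume balance on the tank: A dh/dt = Q_in − 0.00669 √h. At steady state dh/dt = 0:
Q_in = 0.00669 √h_ss ⇒ √h_ss = 0.0121/0.00669 = 1.8087.
h_ss = 1.8087² = 3.2713 m. (Since h₀ = 6.05 m > h_ss, the level will fall toward this value.)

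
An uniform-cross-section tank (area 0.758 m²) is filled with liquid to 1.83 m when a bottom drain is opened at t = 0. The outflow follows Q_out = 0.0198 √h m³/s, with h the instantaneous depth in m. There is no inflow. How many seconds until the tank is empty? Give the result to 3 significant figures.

104 s

Unsteady balance on liquid volume: A dh/dt = −0.0198 √h.
This is separable: 2 d(√h)/dt = −0.0198/A, so √h = √h₀ − (0.0198/(2A)) t.
Tank is empty when √h = 0: t_empty = 2A√h₀/0.0198.
t_empty = 2·0.758·√1.83/0.0198 = 1.5160·1.3528/0.0198 = 103.58 s.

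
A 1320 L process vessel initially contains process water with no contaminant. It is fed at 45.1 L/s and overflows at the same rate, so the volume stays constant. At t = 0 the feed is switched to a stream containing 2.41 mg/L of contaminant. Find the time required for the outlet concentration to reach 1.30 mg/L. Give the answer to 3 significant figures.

22.7 s

Species balance: V dC/dt = Q(C_in − C) ⇒ τ = V/Q = 29.268 s.
C(t) = C_in + (C₀ − C_in) e^(−t/τ). Set C = 1.30 and solve for t:
e^(−t/τ) = (C − C_in)/(C₀ − C_in) = (1.30 − 2.41)/(0 − 2.41) = 0.46058
t = −τ ln(…) = 29.268 × 0.77527 = 22.691 s.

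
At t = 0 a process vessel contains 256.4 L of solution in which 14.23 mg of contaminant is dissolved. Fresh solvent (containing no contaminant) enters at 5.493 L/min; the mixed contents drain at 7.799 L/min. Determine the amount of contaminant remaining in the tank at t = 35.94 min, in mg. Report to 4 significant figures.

Total volume: dV/dt = Q_in − Q_out = -2.30600 L/min, so V(t) = 256.4 − 2.30600 t and V(35.94) = 173.522 L.
Species balance (pure solvent in): dm/dt = −Q_out · m/V(t).
Separate: dm/m = −Q_out dt/V(t) ⇒ ln(m/m₀) = −(Q_out/(Q_in−Q_out)) ln(V/V₀).
m = m₀ (V₀/V)^(Q_out/(Q_in−Q_out)) = 14.23 × (256.4/173.522)^(-3.38205) = 3.79959 mg.

3.800 mg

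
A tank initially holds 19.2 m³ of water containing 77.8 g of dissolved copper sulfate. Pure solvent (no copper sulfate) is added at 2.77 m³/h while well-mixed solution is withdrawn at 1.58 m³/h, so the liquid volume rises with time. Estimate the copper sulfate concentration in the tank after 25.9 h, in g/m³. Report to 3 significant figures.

Let m(t) be the amount of copper sulfate. Volume: V(t) = V₀ + (Q_in − Q_out) t = 19.2 + 1.1900 t; V(25.9) = 50.021 m³.
Solute balance: dm/dt = 0 − Q_out C = −Q_out m/V(t).
Separate: dm/m = −Q_out dt/V(t) ⇒ ln(m/m₀) = −(Q_out/(Q_in−Q_out)) ln(V/V₀).
m = m₀ (V₀/V)^(Q_out/(Q_in−Q_out)) = 77.8 × (19.2/50.021)^(1.3277) = 21.819 g.
C = m/V = 21.819/50.021 = 0.43620 g/m³.

0.436 g/m³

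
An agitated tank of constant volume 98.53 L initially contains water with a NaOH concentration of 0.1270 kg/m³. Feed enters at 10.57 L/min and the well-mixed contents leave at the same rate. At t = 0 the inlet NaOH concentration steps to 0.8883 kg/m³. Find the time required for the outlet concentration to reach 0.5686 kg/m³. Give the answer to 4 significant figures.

Species balance: V dC/dt = Q(C_in − C) ⇒ τ = V/Q = 9.32167 min.
C(t) = C_in + (C₀ − C_in) e^(−t/τ). Set C = 0.5686 and solve for t:
e^(−t/τ) = (C − C_in)/(C₀ − C_in) = (0.5686 − 0.8883)/(0.1270 − 0.8883) = 0.419940
t = −τ ln(…) = 9.32167 × 0.867644 = 8.08789 min.

8.088 min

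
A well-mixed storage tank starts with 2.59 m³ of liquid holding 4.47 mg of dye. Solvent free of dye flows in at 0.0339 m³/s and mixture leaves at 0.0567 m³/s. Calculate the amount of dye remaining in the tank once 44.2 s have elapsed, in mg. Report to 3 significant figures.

Let m(t) be the amount of dye. Volume: V(t) = V₀ + (Q_in − Q_out) t = 2.59 − 0.022800 t; V(44.2) = 1.5822 m³.
Species balance (pure solvent in): dm/dt = −Q_out · m/V(t).
dm/m = −Q_out dt/(V₀ − 0.022800 t); integrating gives ln(m/m₀) = −(Q_out/(Q_in−Q_out)) ln(V/V₀).
m = m₀ (V₀/V)^(Q_out/(Q_in−Q_out)) = 4.47 × (2.59/1.5822)^(-2.4868) = 1.3124 mg.

1.31 mg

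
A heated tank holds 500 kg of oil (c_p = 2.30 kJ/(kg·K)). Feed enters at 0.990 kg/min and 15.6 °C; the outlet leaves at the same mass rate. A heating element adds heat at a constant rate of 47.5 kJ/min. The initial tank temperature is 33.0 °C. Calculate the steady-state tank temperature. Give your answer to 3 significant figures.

36.5 °C

Unsteady energy balance on the tank contents: M c_p dT/dt = ṁ c_p (T_in − T) + 47.5.
At steady state dT/dt = 0 ⇒ T_ss = T_in + Q̇/(ṁ c_p) = 15.6 + 47.5/(0.990·2.30) = 36.461 °C.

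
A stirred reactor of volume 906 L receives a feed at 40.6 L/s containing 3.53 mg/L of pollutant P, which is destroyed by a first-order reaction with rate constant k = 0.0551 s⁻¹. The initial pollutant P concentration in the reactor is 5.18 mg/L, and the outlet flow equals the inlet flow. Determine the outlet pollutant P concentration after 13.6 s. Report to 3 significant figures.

2.51 mg/L

Species balance: V dC/dt = Q C_in − Q C − k V C.
dC/dt = (Q/V) C_in − (Q/V + k) C; effective rate a = Q/V + k = 0.044812 + 0.0551 = 0.099912 s⁻¹.
C_ss = Q C_in/(Q + kV) = 1.5833 mg/L; C(t) = C_ss + (C₀ − C_ss) e^(−a t).
C(13.6) = 1.5833 + (3.5967)·e^(−0.099912·13.6) = 1.5833 + (3.5967)·0.25697 = 2.5075 mg/L.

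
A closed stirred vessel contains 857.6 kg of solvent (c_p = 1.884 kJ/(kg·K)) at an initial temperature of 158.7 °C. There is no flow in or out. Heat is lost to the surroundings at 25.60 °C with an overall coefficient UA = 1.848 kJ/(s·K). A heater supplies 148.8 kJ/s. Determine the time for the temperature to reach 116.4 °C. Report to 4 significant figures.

First-law balance (no shaft work): M c_p dT/dt = −UA(T − T_amb) + Q̇.
τ = M c_p/UA = 874.306 s; T_ss = T_amb + Q̇/UA = 25.60 + 148.8/1.848 = 106.119 °C.
T(t) = T_ss + (T₀ − T_ss)e^(−t/τ); set T = 116.4:
t = −τ ln[(T − T_ss)/(T₀ − T_ss)] = −874.306 · ln(0.195520) = 1426.95 s.

1427 s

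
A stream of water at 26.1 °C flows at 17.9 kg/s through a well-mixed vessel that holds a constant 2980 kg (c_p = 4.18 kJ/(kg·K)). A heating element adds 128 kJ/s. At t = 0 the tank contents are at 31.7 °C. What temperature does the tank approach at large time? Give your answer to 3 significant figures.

27.8 °C

Unsteady energy balance on the tank contents: M c_p dT/dt = ṁ c_p (T_in − T) + 128.
At steady state dT/dt = 0 ⇒ T_ss = T_in + Q̇/(ṁ c_p) = 26.1 + 128/(17.9·4.18) = 27.811 °C.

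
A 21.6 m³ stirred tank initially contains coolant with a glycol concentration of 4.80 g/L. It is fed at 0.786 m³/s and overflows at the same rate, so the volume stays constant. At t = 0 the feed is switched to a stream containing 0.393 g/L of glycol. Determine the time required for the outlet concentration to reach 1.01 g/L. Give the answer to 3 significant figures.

Species balance: V dC/dt = Q(C_in − C) ⇒ τ = V/Q = 27.481 s.
C(t) = C_in + (C₀ − C_in) e^(−t/τ). Set C = 1.01 and solve for t:
e^(−t/τ) = (C − C_in)/(C₀ − C_in) = (1.01 − 0.393)/(4.80 − 0.393) = 0.14000
t = −τ ln(…) = 27.481 × 1.9661 = 54.030 s.

54.0 s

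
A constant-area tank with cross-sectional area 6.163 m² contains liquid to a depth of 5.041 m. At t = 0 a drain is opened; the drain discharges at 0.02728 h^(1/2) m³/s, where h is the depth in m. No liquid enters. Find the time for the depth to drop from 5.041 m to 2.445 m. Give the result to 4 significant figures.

Mass balance (ρ constant): A dh/dt = −0.02728 √h.
Separate and integrate: 2(√h − √h₀) = −(0.02728/A) t.
t = 2A(√h₀ − √h)/0.02728 = 2·6.163·(√5.041 − √2.445)/0.02728
  = 12.3260 × (2.24522 − 1.56365) / 0.02728 = 307.955 s.

308.0 s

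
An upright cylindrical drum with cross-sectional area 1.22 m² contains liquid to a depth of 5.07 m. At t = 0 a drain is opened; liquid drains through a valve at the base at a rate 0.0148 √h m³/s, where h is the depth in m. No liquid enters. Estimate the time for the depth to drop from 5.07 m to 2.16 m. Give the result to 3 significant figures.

129 s

Unsteady balance on liquid volume: A dh/dt = −0.0148 √h.
Separate and integrate: 2(√h − √h₀) = −(0.0148/A) t.
t = 2A(√h₀ − √h)/0.0148 = 2·1.22·(√5.07 − √2.16)/0.0148
  = 2.4400 × (2.2517 − 1.4697) / 0.0148 = 128.92 s.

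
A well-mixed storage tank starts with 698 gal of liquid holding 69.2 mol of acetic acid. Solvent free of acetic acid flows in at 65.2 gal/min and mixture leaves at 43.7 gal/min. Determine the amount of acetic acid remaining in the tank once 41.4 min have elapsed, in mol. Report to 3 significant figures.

Total volume: dV/dt = Q_in − Q_out = 21.500 gal/min, so V(t) = 698 + 21.500 t and V(41.4) = 1588.1 gal.
Solute balance: dm/dt = 0 − Q_out C = −Q_out m/V(t).
Separate: dm/m = −Q_out dt/V(t) ⇒ ln(m/m₀) = −(Q_out/(Q_in−Q_out)) ln(V/V₀).
m = m₀ (V₀/V)^(Q_out/(Q_in−Q_out)) = 69.2 × (698/1588.1)^(2.0326) = 13.015 mol.

13.0 mol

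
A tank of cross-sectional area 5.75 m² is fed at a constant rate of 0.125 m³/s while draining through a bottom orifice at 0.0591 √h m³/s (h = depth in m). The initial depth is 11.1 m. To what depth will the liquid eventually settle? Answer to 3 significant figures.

Level balance: A dh/dt = 0.125 − 0.0591 √h. Setting dh/dt = 0:
Q_in = 0.0591 √h_ss ⇒ √h_ss = 0.125/0.0591 = 2.1151.
h_ss = 2.1151² = 4.4735 m. (Since h₀ = 11.1 m > h_ss, the level will fall toward this value.)

4.47 m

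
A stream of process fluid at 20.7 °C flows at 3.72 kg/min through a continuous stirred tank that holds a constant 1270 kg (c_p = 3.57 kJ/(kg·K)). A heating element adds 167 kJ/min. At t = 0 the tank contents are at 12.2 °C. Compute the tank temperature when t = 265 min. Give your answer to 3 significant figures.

23.6 °C

M c_p dT/dt = ṁ c_p (T_in − T) + Q̇.
Rearrange: dT/dt = (T_ss − T)/τ with τ = M/ṁ = 341.40 min and T_ss = T_in + Q̇/(ṁ c_p) = 33.275 °C.
Integrating: T(t) = T_ss + (T₀ − T_ss) e^(−t/τ).
T(265) = 33.275 + (-21.075)·e^(−265/341.40) = 33.275 + (-21.075)·0.46014 = 23.577 °C.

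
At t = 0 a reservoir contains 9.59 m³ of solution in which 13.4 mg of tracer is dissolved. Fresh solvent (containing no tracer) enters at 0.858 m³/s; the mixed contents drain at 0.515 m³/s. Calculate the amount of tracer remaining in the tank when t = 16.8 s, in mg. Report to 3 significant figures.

6.61 mg

Total volume: dV/dt = Q_in − Q_out = 0.34300 m³/s, so V(t) = 9.59 + 0.34300 t and V(16.8) = 15.352 m³.
Solute balance: dm/dt = 0 − Q_out C = −Q_out m/V(t).
Separate: dm/m = −Q_out dt/V(t) ⇒ ln(m/m₀) = −(Q_out/(Q_in−Q_out)) ln(V/V₀).
m = m₀ (V₀/V)^(Q_out/(Q_in−Q_out)) = 13.4 × (9.59/15.352)^(1.5015) = 6.6110 mg.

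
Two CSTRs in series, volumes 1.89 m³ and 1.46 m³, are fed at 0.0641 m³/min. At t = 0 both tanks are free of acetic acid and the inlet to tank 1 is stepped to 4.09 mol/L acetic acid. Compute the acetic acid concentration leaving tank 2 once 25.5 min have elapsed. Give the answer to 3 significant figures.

Time constants: τᵢ = Vᵢ/Q for each well-mixed tank.
τ₁ = 1.89/0.0641 = 29.485 min; τ₂ = 1.46/0.0641 = 22.777 min.
Tank 1: C₁ = C_in(1 − e^(−t/τ₁)). Tank 2 (τ₁ ≠ τ₂): C₂ = C_in[1 − (τ₁ e^(−t/τ₁) − τ₂ e^(−t/τ₂))/(τ₁ − τ₂)].
At t = 25.5: e^(−t/τ₁) = 0.42112, e^(−t/τ₂) = 0.32643.
C₂ = 4.09·[1 − (29.485·0.42112 − 22.777·0.32643)/(6.7083)] = 4.09·0.25736 = 1.0526 mol/L.

1.05 mol/L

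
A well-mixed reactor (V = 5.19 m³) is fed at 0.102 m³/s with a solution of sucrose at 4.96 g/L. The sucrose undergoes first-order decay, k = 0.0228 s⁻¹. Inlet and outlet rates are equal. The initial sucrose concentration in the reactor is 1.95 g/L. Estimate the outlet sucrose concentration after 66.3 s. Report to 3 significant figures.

Accumulation = in − out − consumed: V dC/dt = Q C_in − Q C − k V C.
This is linear with rate a = Q/V + k = 0.042453 s⁻¹.
C_ss = Q C_in/(Q + kV) = 2.2962 g/L; C(t) = C_ss + (C₀ − C_ss) e^(−a t).
C(66.3) = 2.2962 + (-0.34617)·e^(−0.042453·66.3) = 2.2962 + (-0.34617)·0.059926 = 2.2754 g/L.

2.28 g/L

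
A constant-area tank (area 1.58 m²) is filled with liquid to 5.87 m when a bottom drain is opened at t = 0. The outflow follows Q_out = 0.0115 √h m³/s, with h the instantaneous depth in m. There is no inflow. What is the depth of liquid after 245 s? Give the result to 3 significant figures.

With no inflow, A dh/dt = −0.0115 √h.
Separate and integrate: 2(√h − √h₀) = −(0.0115/A) t.
√h = √5.87 − 0.0115·245/(2·1.58) = 2.4228 − 0.89161 = 1.5312.
h = 1.5312² = 2.3446 m.

2.34 m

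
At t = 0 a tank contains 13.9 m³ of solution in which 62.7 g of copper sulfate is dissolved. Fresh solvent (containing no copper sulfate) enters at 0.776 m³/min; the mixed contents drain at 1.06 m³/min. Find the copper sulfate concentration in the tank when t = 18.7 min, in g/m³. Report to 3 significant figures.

1.21 g/m³

Let m(t) be the amount of copper sulfate. Volume: V(t) = V₀ + (Q_in − Q_out) t = 13.9 − 0.28400 t; V(18.7) = 8.5892 m³.
Species balance (pure solvent in): dm/dt = −Q_out · m/V(t).
Separate: dm/m = −Q_out dt/V(t) ⇒ ln(m/m₀) = −(Q_out/(Q_in−Q_out)) ln(V/V₀).
m = m₀ (V₀/V)^(Q_out/(Q_in−Q_out)) = 62.7 × (13.9/8.5892)^(-3.7324) = 10.398 g.
C = m/V = 10.398/8.5892 = 1.2106 g/m³.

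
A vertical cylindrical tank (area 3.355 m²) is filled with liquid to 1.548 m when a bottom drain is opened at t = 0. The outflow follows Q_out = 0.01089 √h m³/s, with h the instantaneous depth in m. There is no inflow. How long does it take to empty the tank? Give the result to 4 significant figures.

A dh/dt = −Q_out = −0.01089 √h.
∫ h^(−1/2) dh = −(0.01089/A) ∫ dt, giving 2√h = 2√h₀ − (0.01089/A) t.
Set h = 0: 2√h₀ = (0.01089/A) t_empty ⇒ t_empty = 2A√h₀/0.01089.
t_empty = 2·3.355·√1.548/0.01089 = 6.71000·1.24419/0.01089 = 766.620 s.

766.6 s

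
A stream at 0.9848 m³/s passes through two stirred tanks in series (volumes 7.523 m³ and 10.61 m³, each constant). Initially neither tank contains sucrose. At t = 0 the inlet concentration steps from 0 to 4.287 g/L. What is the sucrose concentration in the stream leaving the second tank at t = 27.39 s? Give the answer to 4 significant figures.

Time constants: τᵢ = Vᵢ/Q for each well-mixed tank.
τ₁ = 7.523/0.9848 = 7.63911 s; τ₂ = 10.61/0.9848 = 10.7738 s.
Solving the cascade with C₁(0)=C₂(0)=0 gives C₂(t) = C_in[1 − (τ₁ e^(−t/τ₁) − τ₂ e^(−t/τ₂))/(τ₁ − τ₂)].
At t = 27.39: e^(−t/τ₁) = 0.0277230, e^(−t/τ₂) = 0.0786862.
C₂ = 4.287·[1 − (7.63911·0.0277230 − 10.7738·0.0786862)/(-3.13465)] = 4.287·0.797117 = 3.41724 g/L.

3.417 g/L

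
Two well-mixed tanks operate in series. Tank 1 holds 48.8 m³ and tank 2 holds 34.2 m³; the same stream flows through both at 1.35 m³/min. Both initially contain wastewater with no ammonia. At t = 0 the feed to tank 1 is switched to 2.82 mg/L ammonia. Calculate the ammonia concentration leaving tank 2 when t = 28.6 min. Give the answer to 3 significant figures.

0.683 mg/L

Time constants: τᵢ = Vᵢ/Q for each well-mixed tank.
τ₁ = 48.8/1.35 = 36.148 min; τ₂ = 34.2/1.35 = 25.333 min.
Solving the cascade with C₁(0)=C₂(0)=0 gives C₂(t) = C_in[1 − (τ₁ e^(−t/τ₁) − τ₂ e^(−t/τ₂))/(τ₁ − τ₂)].
At t = 28.6: e^(−t/τ₁) = 0.45331, e^(−t/τ₂) = 0.32337.
C₂ = 2.82·[1 − (36.148·0.45331 − 25.333·0.32337)/(10.815)] = 2.82·0.24233 = 0.68338 mg/L.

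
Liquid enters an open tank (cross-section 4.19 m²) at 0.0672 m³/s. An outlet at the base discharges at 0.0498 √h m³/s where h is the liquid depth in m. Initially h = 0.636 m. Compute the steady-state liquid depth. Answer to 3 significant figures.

A dh/dt = Q_in − 0.0498 √h. Steady state requires inflow = outflow:
Q_in = 0.0498 √h_ss ⇒ √h_ss = 0.0672/0.0498 = 1.3494.
h_ss = 1.3494² = 1.8209 m. (Since h₀ = 0.636 m < h_ss, the level will rise toward this value.)

1.82 m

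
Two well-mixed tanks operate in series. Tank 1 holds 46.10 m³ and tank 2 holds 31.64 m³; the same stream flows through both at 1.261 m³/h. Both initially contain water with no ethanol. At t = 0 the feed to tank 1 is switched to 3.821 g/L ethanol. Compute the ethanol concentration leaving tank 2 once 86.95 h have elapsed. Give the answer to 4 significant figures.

Time constants: τᵢ = Vᵢ/Q for each well-mixed tank.
τ₁ = 46.10/1.261 = 36.5583 h; τ₂ = 31.64/1.261 = 25.0912 h.
Solving the cascade with C₁(0)=C₂(0)=0 gives C₂(t) = C_in[1 − (τ₁ e^(−t/τ₁) − τ₂ e^(−t/τ₂))/(τ₁ − τ₂)].
At t = 86.95: e^(−t/τ₁) = 0.0926994, e^(−t/τ₂) = 0.0312618.
C₂ = 3.821·[1 − (36.5583·0.0926994 − 25.0912·0.0312618)/(11.4671)] = 3.821·0.772869 = 2.95313 g/L.

2.953 g/L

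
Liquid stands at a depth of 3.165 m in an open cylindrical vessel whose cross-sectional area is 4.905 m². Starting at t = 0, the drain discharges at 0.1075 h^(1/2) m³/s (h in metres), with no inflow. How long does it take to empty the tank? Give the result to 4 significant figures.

Mass balance (ρ constant): A dh/dt = −0.1075 √h.
∫ h^(−1/2) dh = −(0.1075/A) ∫ dt, giving 2√h = 2√h₀ − (0.1075/A) t.
Tank is empty when √h = 0: t_empty = 2A√h₀/0.1075.
t_empty = 2·4.905·√3.165/0.1075 = 9.81000·1.77904/0.1075 = 162.348 s.

162.3 s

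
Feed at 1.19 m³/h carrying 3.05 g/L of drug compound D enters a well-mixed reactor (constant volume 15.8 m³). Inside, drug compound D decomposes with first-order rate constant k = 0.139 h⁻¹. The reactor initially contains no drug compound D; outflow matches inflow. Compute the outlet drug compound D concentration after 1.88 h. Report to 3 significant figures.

0.355 g/L

Accumulation = in − out − consumed: V dC/dt = Q C_in − Q C − k V C.
dC/dt = (Q/V) C_in − (Q/V + k) C; effective rate a = Q/V + k = 0.075316 + 0.139 = 0.21432 h⁻¹.
C_ss = Q C_in/(Q + kV) = 1.0719 g/L; C(t) = C_ss + (C₀ − C_ss) e^(−a t).
C(1.88) = 1.0719 + (-1.0719)·e^(−0.21432·1.88) = 1.0719 + (-1.0719)·0.66837 = 0.35546 g/L.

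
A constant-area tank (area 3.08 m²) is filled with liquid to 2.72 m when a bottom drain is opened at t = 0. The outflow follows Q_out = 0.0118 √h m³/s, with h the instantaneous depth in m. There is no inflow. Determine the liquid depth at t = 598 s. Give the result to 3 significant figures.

0.254 m

With no inflow, A dh/dt = −0.0118 √h.
∫ h^(−1/2) dh = −(0.0118/A) ∫ dt, giving 2√h = 2√h₀ − (0.0118/A) t.
√h = √2.72 − 0.0118·598/(2·3.08) = 1.6492 − 1.1455 = 0.50372.
h = 0.50372² = 0.25374 m.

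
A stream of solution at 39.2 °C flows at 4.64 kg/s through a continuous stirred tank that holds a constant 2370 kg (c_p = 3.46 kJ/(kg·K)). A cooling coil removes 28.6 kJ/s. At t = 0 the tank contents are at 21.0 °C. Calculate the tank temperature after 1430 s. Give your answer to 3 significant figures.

M c_p dT/dt = ṁ c_p (T_in − T) − Q̇.
τ = M/ṁ = 510.78 s; T_ss = T_in − Q̇/(ṁ c_p) = 39.2 − 28.6/(4.64·3.46) = 37.419 °C.
This is linear first-order; T(t) = T_ss + (T₀ − T_ss) e^(−t/τ).
T(1430) = 37.419 + (-16.419)·e^(−1430/510.78) = 37.419 + (-16.419)·0.060831 = 36.420 °C.

36.4 °C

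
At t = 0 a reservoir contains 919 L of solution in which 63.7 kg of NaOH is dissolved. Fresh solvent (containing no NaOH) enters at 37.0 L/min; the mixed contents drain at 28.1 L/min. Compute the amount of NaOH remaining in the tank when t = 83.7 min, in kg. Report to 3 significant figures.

Let m(t) be the amount of NaOH. Volume: V(t) = V₀ + (Q_in − Q_out) t = 919 + 8.9000 t; V(83.7) = 1663.9 L.
No NaOH enters, so dm/dt = −Q_out · (m/V).
dm/m = −Q_out dt/(V₀ + 8.9000 t); integrating gives ln(m/m₀) = −(Q_out/(Q_in−Q_out)) ln(V/V₀).
m = m₀ (V₀/V)^(Q_out/(Q_in−Q_out)) = 63.7 × (919/1663.9)^(3.1573) = 9.7752 kg.

9.78 kg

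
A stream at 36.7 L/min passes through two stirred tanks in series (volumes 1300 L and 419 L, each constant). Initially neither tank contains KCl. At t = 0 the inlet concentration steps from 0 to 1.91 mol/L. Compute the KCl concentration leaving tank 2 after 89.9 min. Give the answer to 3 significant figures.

Species balance on tank i: dCᵢ/dt = (Cᵢ₋₁ − Cᵢ)/τᵢ with τᵢ = Vᵢ/Q.
τ₁ = 1300/36.7 = 35.422 min; τ₂ = 419/36.7 = 11.417 min.
Tank 1: C₁ = C_in(1 − e^(−t/τ₁)). Tank 2 (τ₁ ≠ τ₂): C₂ = C_in[1 − (τ₁ e^(−t/τ₁) − τ₂ e^(−t/τ₂))/(τ₁ − τ₂)].
At t = 89.9: e^(−t/τ₁) = 0.079029, e^(−t/τ₂) = 0.00038040.
C₂ = 1.91·[1 − (35.422·0.079029 − 11.417·0.00038040)/(24.005)] = 1.91·0.88357 = 1.6876 mol/L.

1.69 mol/L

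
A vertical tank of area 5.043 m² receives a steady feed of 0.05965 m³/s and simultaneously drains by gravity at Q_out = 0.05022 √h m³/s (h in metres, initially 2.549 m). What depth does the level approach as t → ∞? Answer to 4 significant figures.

1.411 m

A dh/dt = Q_in − 0.05022 √h. Steady state requires inflow = outflow:
Q_in = 0.05022 √h_ss ⇒ √h_ss = 0.05965/0.05022 = 1.18777.
h_ss = 1.18777² = 1.41081 m. (Since h₀ = 2.549 m > h_ss, the level will fall toward this value.)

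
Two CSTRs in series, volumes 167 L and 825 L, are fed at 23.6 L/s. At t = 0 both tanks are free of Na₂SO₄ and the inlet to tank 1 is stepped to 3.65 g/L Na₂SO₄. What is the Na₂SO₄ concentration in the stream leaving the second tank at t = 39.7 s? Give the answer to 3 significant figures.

Time constants: τᵢ = Vᵢ/Q for each well-mixed tank.
τ₁ = 167/23.6 = 7.0763 s; τ₂ = 825/23.6 = 34.958 s.
Tank 1: C₁ = C_in(1 − e^(−t/τ₁)). Tank 2 (τ₁ ≠ τ₂): C₂ = C_in[1 − (τ₁ e^(−t/τ₁) − τ₂ e^(−t/τ₂))/(τ₁ − τ₂)].
At t = 39.7: e^(−t/τ₁) = 0.0036600, e^(−t/τ₂) = 0.32121.
C₂ = 3.65·[1 − (7.0763·0.0036600 − 34.958·0.32121)/(-27.881)] = 3.65·0.59820 = 2.1834 g/L.

2.18 g/L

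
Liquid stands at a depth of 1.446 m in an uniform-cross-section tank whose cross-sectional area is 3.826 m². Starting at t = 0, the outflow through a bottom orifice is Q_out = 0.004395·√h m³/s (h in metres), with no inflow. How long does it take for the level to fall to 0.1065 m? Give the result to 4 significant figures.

A dh/dt = −Q_out = −0.004395 √h.
∫ h^(−1/2) dh = −(0.004395/A) ∫ dt, giving 2√h = 2√h₀ − (0.004395/A) t.
t = 2A(√h₀ − √h)/0.004395 = 2·3.826·(√1.446 − √0.1065)/0.004395
  = 7.65200 × (1.20250 − 0.326343) / 0.004395 = 1525.44 s.

1525 s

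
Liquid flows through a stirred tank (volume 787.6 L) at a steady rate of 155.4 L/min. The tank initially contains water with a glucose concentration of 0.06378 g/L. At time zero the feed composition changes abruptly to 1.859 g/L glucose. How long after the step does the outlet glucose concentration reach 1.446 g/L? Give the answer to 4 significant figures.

Species balance: V dC/dt = Q(C_in − C) ⇒ τ = V/Q = 5.06821 min.
C(t) = C_in + (C₀ − C_in) e^(−t/τ). Set C = 1.446 and solve for t:
e^(−t/τ) = (C − C_in)/(C₀ − C_in) = (1.446 − 1.859)/(0.06378 − 1.859) = 0.230055
t = −τ ln(…) = 5.06821 × 1.46944 = 7.44741 min.

7.447 min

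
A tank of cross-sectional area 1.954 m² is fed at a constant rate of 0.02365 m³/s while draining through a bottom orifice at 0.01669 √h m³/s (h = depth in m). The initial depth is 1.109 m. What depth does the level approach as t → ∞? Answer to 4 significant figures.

2.008 m

Accumulation of liquid (constant cross-section A): A dh/dt = Q_in − 0.01669 √h. At steady state dh/dt = 0:
Q_in = 0.01669 √h_ss ⇒ √h_ss = 0.02365/0.01669 = 1.41702.
h_ss = 1.41702² = 2.00793 m. (Since h₀ = 1.109 m < h_ss, the level will rise toward this value.)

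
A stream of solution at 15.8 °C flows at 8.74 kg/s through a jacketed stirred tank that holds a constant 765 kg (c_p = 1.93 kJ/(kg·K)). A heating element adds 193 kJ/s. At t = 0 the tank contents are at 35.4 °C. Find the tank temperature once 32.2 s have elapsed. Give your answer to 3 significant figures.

32.9 °C

Heat balance on the well-mixed liquid: M c_p dT/dt = ṁ c_p (T_in − T) + 193.
τ = M/ṁ = 87.529 s; T_ss = T_in + Q̇/(ṁ c_p) = 15.8 + 193/(8.74·1.93) = 27.242 °C.
T approaches T_ss exponentially: T(t) = T_ss + (T₀ − T_ss) e^(−t/τ).
T(32.2) = 27.242 + (8.1584)·e^(−32.2/87.529) = 27.242 + (8.1584)·0.69220 = 32.889 °C.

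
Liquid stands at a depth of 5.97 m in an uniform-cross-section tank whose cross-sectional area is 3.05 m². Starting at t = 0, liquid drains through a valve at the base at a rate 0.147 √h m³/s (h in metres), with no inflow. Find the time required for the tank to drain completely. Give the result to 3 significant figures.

101 s

Unsteady balance on liquid volume: A dh/dt = −0.147 √h.
∫ h^(−1/2) dh = −(0.147/A) ∫ dt, giving 2√h = 2√h₀ − (0.147/A) t.
Set h = 0: 2√h₀ = (0.147/A) t_empty ⇒ t_empty = 2A√h₀/0.147.
t_empty = 2·3.05·√5.97/0.147 = 6.1000·2.4434/0.147 = 101.39 s.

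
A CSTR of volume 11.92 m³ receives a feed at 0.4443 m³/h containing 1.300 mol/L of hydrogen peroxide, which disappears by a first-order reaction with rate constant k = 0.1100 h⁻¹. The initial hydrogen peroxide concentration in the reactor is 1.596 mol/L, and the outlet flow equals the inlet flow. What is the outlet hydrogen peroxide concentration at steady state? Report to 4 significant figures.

Accumulation = in − out − consumed: V dC/dt = Q C_in − Q C − k V C.
Steady state (dC/dt = 0): C_ss = Q C_in/(Q + kV) = C_in/(1 + kV/Q).
C_ss = 0.4443·1.300/(0.4443 + 0.1100·11.92) = 0.577590/1.75550 = 0.329017 mol/L.

0.3290 mol/L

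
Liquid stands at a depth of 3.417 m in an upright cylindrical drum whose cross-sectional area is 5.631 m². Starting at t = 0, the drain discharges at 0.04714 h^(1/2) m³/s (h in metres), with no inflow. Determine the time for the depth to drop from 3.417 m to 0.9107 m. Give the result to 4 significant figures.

With no inflow, A dh/dt = −0.04714 √h.
Separate and integrate: 2(√h − √h₀) = −(0.04714/A) t.
t = 2A(√h₀ − √h)/0.04714 = 2·5.631·(√3.417 − √0.9107)/0.04714
  = 11.2620 × (1.84851 − 0.954306) / 0.04714 = 213.631 s.

213.6 s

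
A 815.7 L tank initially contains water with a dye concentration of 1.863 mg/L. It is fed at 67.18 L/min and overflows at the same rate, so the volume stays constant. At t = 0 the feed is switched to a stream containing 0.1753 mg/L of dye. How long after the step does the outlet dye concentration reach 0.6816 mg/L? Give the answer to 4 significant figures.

14.62 min

Unsteady species balance (constant V, well mixed): V dC/dt = Q(C_in − C), so τ = V/Q = 12.1420 min.
C(t) = C_in + (C₀ − C_in) e^(−t/τ). Set C = 0.6816 and solve for t:
e^(−t/τ) = (C − C_in)/(C₀ − C_in) = (0.6816 − 0.1753)/(1.863 − 0.1753) = 0.299994
t = −τ ln(…) = 12.1420 × 1.20399 = 14.6189 min.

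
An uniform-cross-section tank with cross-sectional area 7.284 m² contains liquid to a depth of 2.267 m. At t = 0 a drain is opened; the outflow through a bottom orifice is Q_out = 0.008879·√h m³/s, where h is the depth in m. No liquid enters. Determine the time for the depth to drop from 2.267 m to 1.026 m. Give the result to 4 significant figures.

808.5 s

A dh/dt = −Q_out = −0.008879 √h.
Separate and integrate: 2(√h − √h₀) = −(0.008879/A) t.
t = 2A(√h₀ − √h)/0.008879 = 2·7.284·(√2.267 − √1.026)/0.008879
  = 14.5680 × (1.50566 − 1.01292) / 0.008879 = 808.450 s.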